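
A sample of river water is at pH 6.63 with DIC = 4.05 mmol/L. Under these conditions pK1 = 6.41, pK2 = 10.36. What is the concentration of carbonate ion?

α₂ = 1 / (1 + [H⁺]/K2 + [H⁺]²/(K1K2)) = 1 / (1 + 10^+3.73 + 10^+3.51)
   = 1 / (1 + 5370.3 + 3235.9) = 1/8607.3 = 0.0001162
[CO3²⁻] = α₂ × DIC = 0.0001162 × 4.05 = 0.000471 mmol/L = 0.471 μmol/L

[CO3²⁻] = 0.471 μmol/L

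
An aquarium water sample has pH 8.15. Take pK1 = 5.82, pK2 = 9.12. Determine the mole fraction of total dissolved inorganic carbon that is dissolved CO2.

α₀ = 0.00421

α₀ = 1 / (1 + K1/[H⁺] + K1K2/[H⁺]²) = 1 / (1 + 10^+2.33 + 10^+1.36)
   = 1 / (1 + 213.80 + 22.909) = 1/237.70 = 0.004207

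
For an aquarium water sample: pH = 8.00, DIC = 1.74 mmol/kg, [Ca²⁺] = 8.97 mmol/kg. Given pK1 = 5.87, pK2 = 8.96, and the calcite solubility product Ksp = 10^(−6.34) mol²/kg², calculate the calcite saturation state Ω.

α₂ = 1 / (1 + [H⁺]/K2 + [H⁺]²/(K1K2)) = 1 / (1 + 10^+0.96 + 10^-1.17)
   = 1 / (1 + 9.1201 + 0.067608) = 1/10.188 = 0.09816
[CO3²⁻] = α₂ × DIC = 0.09816 × 1.74 = 0.1708 mmol/kg
Ksp = 10^(−6.34) = 4.571×10^-7
Ω = [Ca²⁺][CO3²⁻]/Ksp = (8.97×10^-3)(1.708×10^-4) / 4.571×10^-7 = 3.35

Ω = 3.35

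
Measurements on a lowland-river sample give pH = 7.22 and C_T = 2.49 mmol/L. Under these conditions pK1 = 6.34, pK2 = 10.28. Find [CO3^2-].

α₂ = 1 / (1 + [H⁺]/K2 + [H⁺]²/(K1K2)) = 1 / (1 + 10^+3.06 + 10^+2.18)
   = 1 / (1 + 1148.2 + 151.36) = 1/1300.5 = 0.0007689
[CO3²⁻] = α₂ × DIC = 0.0007689 × 2.49 = 0.00191 mmol/L = 1.91 μmol/L

[CO3²⁻] = 1.91 μmol/L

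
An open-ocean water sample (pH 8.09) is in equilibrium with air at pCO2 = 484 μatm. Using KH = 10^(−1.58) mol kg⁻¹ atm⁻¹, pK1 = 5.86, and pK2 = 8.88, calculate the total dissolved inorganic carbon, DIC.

DIC = 2.53 mmol/kg

[CO2*] = KH · pCO2 = 10^(−1.58) × 484×10^-6 = 1.273×10^-5 mol/kg
α₀ = 1/(1 + K1/[H⁺] + K1K2/[H⁺]²) = 1/(1 + 10^+2.23 + 10^+1.44) = 0.005041
DIC = [CO2*]/α₀ = 1.273×10^-5 / 0.005041 = 2.53 mmol/kg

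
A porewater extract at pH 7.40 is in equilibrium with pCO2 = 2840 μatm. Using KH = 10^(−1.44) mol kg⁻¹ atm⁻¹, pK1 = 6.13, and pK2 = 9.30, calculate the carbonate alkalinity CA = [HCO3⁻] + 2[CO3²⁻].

CA = 1.97 mmol/kg

[CO2*] = KH · pCO2 = 10^(−1.44) × 2840×10^-6 = 1.031×10^-4 mol/kg
α₀ = 1/(1 + K1/[H⁺] + K1K2/[H⁺]²) = 1/(1 + 10^+1.27 + 10^-0.63) = 0.05036
DIC = [CO2*]/α₀ = 1.031×10^-4 / 0.05036 = 2.047 mmol/kg
CA = (α₁ + 2α₂)·DIC = (0.9378 + 2×0.01181) × 2.047 = 1.97 mmol/kg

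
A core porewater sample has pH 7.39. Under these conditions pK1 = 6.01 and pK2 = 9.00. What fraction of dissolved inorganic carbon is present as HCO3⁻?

α₁ = 0.938

α₁ = 1 / (1 + [H⁺]/K1 + K2/[H⁺]) = 1 / (1 + 10^-1.38 + 10^-1.61)
   = 1 / (1 + 0.041687 + 0.024547) = 1/1.0662 = 0.9379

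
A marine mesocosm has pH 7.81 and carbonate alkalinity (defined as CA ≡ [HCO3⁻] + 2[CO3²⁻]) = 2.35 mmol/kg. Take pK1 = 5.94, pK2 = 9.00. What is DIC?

CA = [HCO3⁻] + 2[CO3²⁻] = (α₁ + 2α₂)·DIC
At pH 7.81: [H⁺]/K1 = 10^-1.87 = 0.013490, K2/[H⁺] = 10^-1.19 = 0.064565
α₁ = 1/(1 + 0.013490 + 0.064565) = 1/1.0781 = 0.9276; α₂ = α₁·K2/[H⁺] = 0.05989
α₁ + 2α₂ = 1.0474
DIC = CA / (α₁ + 2α₂) = 2.35 / 1.0474 = 2.24 mmol/kg

DIC = 2.24 mmol/kg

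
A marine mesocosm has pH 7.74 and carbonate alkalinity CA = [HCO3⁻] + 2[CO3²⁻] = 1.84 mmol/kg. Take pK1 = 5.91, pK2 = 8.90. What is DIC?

CA = [HCO3⁻] + 2[CO3²⁻] = (α₁ + 2α₂)·DIC
At pH 7.74: [H⁺]/K1 = 10^-1.83 = 0.014791, K2/[H⁺] = 10^-1.16 = 0.069183
α₁ = 1/(1 + 0.014791 + 0.069183) = 1/1.0840 = 0.9225; α₂ = α₁·K2/[H⁺] = 0.06382
α₁ + 2α₂ = 1.0502
DIC = CA / (α₁ + 2α₂) = 1.84 / 1.0502 = 1.75 mmol/kg

DIC = 1.75 mmol/kg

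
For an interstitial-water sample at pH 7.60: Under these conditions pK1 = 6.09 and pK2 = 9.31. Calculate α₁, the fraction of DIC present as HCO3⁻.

α₁ = 1 / (1 + [H⁺]/K1 + K2/[H⁺]) = 1 / (1 + 10^-1.51 + 10^-1.71)
   = 1 / (1 + 0.030903 + 0.019498) = 1/1.0504 = 0.9520

α₁ = 0.952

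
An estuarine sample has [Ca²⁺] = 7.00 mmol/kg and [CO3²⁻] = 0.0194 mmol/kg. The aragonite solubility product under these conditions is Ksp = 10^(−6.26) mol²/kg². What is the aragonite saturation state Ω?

Ksp = 10^(−6.26) = 5.495×10^-7
Ω = [Ca²⁺][CO3²⁻]/Ksp = (7.00×10^-3)(0.0194×10^-3) / 5.495×10^-7 = 0.247

Ω = 0.247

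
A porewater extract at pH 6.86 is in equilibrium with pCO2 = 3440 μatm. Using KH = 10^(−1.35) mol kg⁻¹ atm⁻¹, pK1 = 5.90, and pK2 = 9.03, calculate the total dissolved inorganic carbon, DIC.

[CO2*] = KH · pCO2 = 10^(−1.35) × 3440×10^-6 = 1.537×10^-4 mol/kg
α₀ = 1/(1 + K1/[H⁺] + K1K2/[H⁺]²) = 1/(1 + 10^+0.96 + 10^-1.21) = 0.09821
DIC = [CO2*]/α₀ = 1.537×10^-4 / 0.09821 = 1.56 mmol/kg

DIC = 1.56 mmol/kg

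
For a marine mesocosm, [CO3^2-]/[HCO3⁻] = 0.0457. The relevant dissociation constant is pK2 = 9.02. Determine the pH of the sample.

pH = 7.68

From K2 = [H⁺][CO3^2-]/[HCO3⁻]:  pH = pK2 + log₁₀([CO3^2-]/[HCO3⁻])
log₁₀(0.0457) = -1.340
pH = 9.02 + (-1.340) = 7.68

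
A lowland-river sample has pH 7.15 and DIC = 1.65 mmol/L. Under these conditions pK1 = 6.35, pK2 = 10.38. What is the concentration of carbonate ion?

[CO3²⁻] = 0.838 μmol/L

α₂ = 1 / (1 + [H⁺]/K2 + [H⁺]²/(K1K2)) = 1 / (1 + 10^+3.23 + 10^+2.43)
   = 1 / (1 + 1698.2 + 269.15) = 1/1968.4 = 0.0005080
[CO3²⁻] = α₂ × DIC = 0.0005080 × 1.65 = 0.000838 mmol/L = 0.838 μmol/L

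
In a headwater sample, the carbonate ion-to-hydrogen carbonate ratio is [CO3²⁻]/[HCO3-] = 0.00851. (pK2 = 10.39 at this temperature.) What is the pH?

pH = 8.32

From K2 = [H⁺][CO3²⁻]/[HCO3-]:  pH = pK2 + log₁₀([CO3²⁻]/[HCO3-])
log₁₀(0.00851) = -2.070
pH = 10.39 + (-2.070) = 8.32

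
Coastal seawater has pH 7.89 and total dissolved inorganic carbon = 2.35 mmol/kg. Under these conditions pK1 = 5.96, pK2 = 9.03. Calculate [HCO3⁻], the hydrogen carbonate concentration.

[HCO3⁻] = 2.17 mmol/kg

α₁ = 1 / (1 + [H⁺]/K1 + K2/[H⁺]) = 1 / (1 + 10^-1.93 + 10^-1.14)
   = 1 / (1 + 0.011749 + 0.072444) = 1/1.0842 = 0.9223
[HCO3⁻] = α₁ × DIC = 0.9223 × 2.35 = 2.17 mmol/kg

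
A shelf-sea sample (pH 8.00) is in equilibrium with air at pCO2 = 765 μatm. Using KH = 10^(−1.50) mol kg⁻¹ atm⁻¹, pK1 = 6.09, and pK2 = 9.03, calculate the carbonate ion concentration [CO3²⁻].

[CO2*] = KH · pCO2 = 10^(−1.50) × 765×10^-6 = 2.419×10^-5 mol/kg
α₀ = 1/(1 + K1/[H⁺] + K1K2/[H⁺]²) = 1/(1 + 10^+1.91 + 10^+0.88) = 0.01113
DIC = [CO2*]/α₀ = 2.419×10^-5 / 0.01113 = 2.174 mmol/kg
[CO3²⁻] = α₂·DIC; α₂ = 0.08441, so [CO3²⁻] = 0.08441 × 2.174 = 0.184 mmol/kg

[CO3²⁻] = 0.184 mmol/kg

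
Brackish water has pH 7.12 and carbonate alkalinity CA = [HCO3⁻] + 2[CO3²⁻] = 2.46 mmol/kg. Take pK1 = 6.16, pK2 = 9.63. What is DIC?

CA = [HCO3⁻] + 2[CO3²⁻] = (α₁ + 2α₂)·DIC
At pH 7.12: [H⁺]/K1 = 10^-0.96 = 0.10965, K2/[H⁺] = 10^-2.51 = 0.0030903
α₁ = 1/(1 + 0.10965 + 0.0030903) = 1/1.1127 = 0.8987; α₂ = α₁·K2/[H⁺] = 0.002777
α₁ + 2α₂ = 0.9042
DIC = CA / (α₁ + 2α₂) = 2.46 / 0.9042 = 2.72 mmol/kg

DIC = 2.72 mmol/kg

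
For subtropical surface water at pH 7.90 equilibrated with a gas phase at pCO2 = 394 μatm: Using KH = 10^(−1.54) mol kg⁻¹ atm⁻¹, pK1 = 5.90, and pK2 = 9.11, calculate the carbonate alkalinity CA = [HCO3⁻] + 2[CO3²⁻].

[CO2*] = KH · pCO2 = 10^(−1.54) × 394×10^-6 = 1.136×10^-5 mol/kg
α₀ = 1/(1 + K1/[H⁺] + K1K2/[H⁺]²) = 1/(1 + 10^+2.00 + 10^+0.79) = 0.009331
DIC = [CO2*]/α₀ = 1.136×10^-5 / 0.009331 = 1.218 mmol/kg
CA = (α₁ + 2α₂)·DIC = (0.9331 + 2×0.05754) × 1.218 = 1.28 mmol/kg

CA = 1.28 mmol/kg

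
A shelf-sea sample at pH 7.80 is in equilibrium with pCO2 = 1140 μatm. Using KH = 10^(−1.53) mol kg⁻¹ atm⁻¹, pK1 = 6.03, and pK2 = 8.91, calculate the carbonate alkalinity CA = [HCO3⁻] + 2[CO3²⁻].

[CO2*] = KH · pCO2 = 10^(−1.53) × 1140×10^-6 = 3.364×10^-5 mol/kg
α₀ = 1/(1 + K1/[H⁺] + K1K2/[H⁺]²) = 1/(1 + 10^+1.77 + 10^+0.66) = 0.01551
DIC = [CO2*]/α₀ = 3.364×10^-5 / 0.01551 = 2.169 mmol/kg
CA = (α₁ + 2α₂)·DIC = (0.9136 + 2×0.07092) × 2.169 = 2.29 mmol/kg

CA = 2.29 mmol/kg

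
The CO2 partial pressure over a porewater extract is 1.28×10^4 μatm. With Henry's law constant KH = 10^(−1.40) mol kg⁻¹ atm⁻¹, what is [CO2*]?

[CO2*] = 510 μmol/kg

KH = 10^(−1.40) = 3.981×10^-2 mol kg⁻¹ atm⁻¹
[CO2*] = KH · pCO2 = 3.981×10^-2 × 1.28×10^4×10^-6 atm = 5.10×10^-4 mol/kg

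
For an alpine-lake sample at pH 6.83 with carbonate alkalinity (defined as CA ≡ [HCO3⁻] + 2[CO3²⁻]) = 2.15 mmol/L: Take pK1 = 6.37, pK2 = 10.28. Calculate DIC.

CA = [HCO3⁻] + 2[CO3²⁻] = (α₁ + 2α₂)·DIC
At pH 6.83: [H⁺]/K1 = 10^-0.46 = 0.34674, K2/[H⁺] = 10^-3.45 = 0.00035481
α₁ = 1/(1 + 0.34674 + 0.00035481) = 1/1.3471 = 0.7423; α₂ = α₁·K2/[H⁺] = 0.0002634
α₁ + 2α₂ = 0.7429
DIC = CA / (α₁ + 2α₂) = 2.15 / 0.7429 = 2.89 mmol/L

DIC = 2.89 mmol/L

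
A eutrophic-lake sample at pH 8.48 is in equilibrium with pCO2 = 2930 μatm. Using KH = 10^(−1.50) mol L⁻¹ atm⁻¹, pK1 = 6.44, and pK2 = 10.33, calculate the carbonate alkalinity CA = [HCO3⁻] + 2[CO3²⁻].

[CO2*] = KH · pCO2 = 10^(−1.50) × 2930×10^-6 = 9.265×10^-5 mol/L
α₀ = 1/(1 + K1/[H⁺] + K1K2/[H⁺]²) = 1/(1 + 10^+2.04 + 10^+0.19) = 0.008913
DIC = [CO2*]/α₀ = 9.265×10^-5 / 0.008913 = 10.40 mmol/L
CA = (α₁ + 2α₂)·DIC = (0.9773 + 2×0.01380) × 10.40 = 10.4 mmol/L

CA = 10.4 mmol/L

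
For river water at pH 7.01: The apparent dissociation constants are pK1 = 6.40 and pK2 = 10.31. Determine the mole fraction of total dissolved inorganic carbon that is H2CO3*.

α₀ = 1 / (1 + K1/[H⁺] + K1K2/[H⁺]²) = 1 / (1 + 10^+0.61 + 10^-2.69)
   = 1 / (1 + 4.0738 + 0.0020417) = 1/5.0758 = 0.1970

α₀ = 0.197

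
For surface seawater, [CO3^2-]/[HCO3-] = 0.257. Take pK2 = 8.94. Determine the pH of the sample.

From K2 = [H⁺][CO3^2-]/[HCO3-]:  pH = pK2 + log₁₀([CO3^2-]/[HCO3-])
log₁₀(0.257) = -0.590
pH = 8.94 + (-0.590) = 8.35

pH = 8.35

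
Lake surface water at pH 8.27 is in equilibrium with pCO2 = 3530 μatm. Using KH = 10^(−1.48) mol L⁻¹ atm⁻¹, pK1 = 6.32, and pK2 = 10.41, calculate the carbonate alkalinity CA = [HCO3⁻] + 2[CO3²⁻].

CA = 10.6 mmol/L

[CO2*] = KH · pCO2 = 10^(−1.48) × 3530×10^-6 = 1.169×10^-4 mol/L
α₀ = 1/(1 + K1/[H⁺] + K1K2/[H⁺]²) = 1/(1 + 10^+1.95 + 10^-0.19) = 0.01102
DIC = [CO2*]/α₀ = 1.169×10^-4 / 0.01102 = 10.61 mmol/L
CA = (α₁ + 2α₂)·DIC = (0.9819 + 2×0.007113) × 10.61 = 10.6 mmol/L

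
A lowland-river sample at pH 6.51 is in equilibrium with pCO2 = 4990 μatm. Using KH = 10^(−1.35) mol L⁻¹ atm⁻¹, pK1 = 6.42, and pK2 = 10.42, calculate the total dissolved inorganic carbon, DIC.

DIC = 0.497 mmol/L

[CO2*] = KH · pCO2 = 10^(−1.35) × 4990×10^-6 = 2.229×10^-4 mol/L
α₀ = 1/(1 + K1/[H⁺] + K1K2/[H⁺]²) = 1/(1 + 10^+0.09 + 10^-3.82) = 0.4483
DIC = [CO2*]/α₀ = 2.229×10^-4 / 0.4483 = 0.497 mmol/L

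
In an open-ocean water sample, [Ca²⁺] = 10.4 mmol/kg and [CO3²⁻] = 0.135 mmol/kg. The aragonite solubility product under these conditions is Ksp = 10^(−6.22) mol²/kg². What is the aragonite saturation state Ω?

Ksp = 10^(−6.22) = 6.026×10^-7
Ω = [Ca²⁺][CO3²⁻]/Ksp = (10.4×10^-3)(0.135×10^-3) / 6.026×10^-7 = 2.33

Ω = 2.33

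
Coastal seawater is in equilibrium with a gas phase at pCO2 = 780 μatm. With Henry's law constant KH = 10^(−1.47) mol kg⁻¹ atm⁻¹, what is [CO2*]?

KH = 10^(−1.47) = 3.388×10^-2 mol kg⁻¹ atm⁻¹
[CO2*] = KH · pCO2 = 3.388×10^-2 × 780×10^-6 atm = 2.64×10^-5 mol/kg

[CO2*] = 26.4 μmol/kg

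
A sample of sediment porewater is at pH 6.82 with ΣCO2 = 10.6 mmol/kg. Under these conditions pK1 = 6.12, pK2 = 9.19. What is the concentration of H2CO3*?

[CO2*] = 1.76 mmol/kg

α₀ = 1 / (1 + K1/[H⁺] + K1K2/[H⁺]²) = 1 / (1 + 10^+0.70 + 10^-1.67)
   = 1 / (1 + 5.0119 + 0.021380) = 1/6.0333 = 0.1657
[CO2*] = α₀ × DIC = 0.1657 × 10.6 = 1.76 mmol/kg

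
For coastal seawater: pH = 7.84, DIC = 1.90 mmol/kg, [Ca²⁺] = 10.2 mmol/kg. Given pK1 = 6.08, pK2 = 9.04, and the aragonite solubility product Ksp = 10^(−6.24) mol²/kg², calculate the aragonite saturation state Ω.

α₂ = 1 / (1 + [H⁺]/K2 + [H⁺]²/(K1K2)) = 1 / (1 + 10^+1.20 + 10^-0.56)
   = 1 / (1 + 15.849 + 0.27542) = 1/17.124 = 0.05840
[CO3²⁻] = α₂ × DIC = 0.05840 × 1.90 = 0.1110 mmol/kg
Ksp = 10^(−6.24) = 5.754×10^-7
Ω = [Ca²⁺][CO3²⁻]/Ksp = (10.2×10^-3)(1.110×10^-4) / 5.754×10^-7 = 1.97

Ω = 1.97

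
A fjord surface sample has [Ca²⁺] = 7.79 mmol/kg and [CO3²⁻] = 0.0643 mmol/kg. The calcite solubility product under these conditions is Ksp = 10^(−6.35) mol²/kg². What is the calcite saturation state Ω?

Ω = 1.12

Ksp = 10^(−6.35) = 4.467×10^-7
Ω = [Ca²⁺][CO3²⁻]/Ksp = (7.79×10^-3)(0.0643×10^-3) / 4.467×10^-7 = 1.12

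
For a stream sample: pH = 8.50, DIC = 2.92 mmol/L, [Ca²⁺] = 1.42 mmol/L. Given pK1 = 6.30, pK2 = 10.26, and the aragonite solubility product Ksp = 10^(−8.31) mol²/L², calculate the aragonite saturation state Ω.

Ω = 14.4

α₂ = 1 / (1 + [H⁺]/K2 + [H⁺]²/(K1K2)) = 1 / (1 + 10^+1.76 + 10^-0.44)
   = 1 / (1 + 57.544 + 0.36308) = 1/58.907 = 0.01698
[CO3²⁻] = α₂ × DIC = 0.01698 × 2.92 = 0.04957 mmol/L
Ksp = 10^(−8.31) = 4.898×10^-9
Ω = [Ca²⁺][CO3²⁻]/Ksp = (1.42×10^-3)(4.957×10^-5) / 4.898×10^-9 = 14.4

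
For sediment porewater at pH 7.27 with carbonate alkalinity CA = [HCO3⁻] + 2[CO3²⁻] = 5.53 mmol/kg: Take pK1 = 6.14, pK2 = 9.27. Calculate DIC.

DIC = 5.88 mmol/kg

CA = [HCO3⁻] + 2[CO3²⁻] = (α₁ + 2α₂)·DIC
At pH 7.27: [H⁺]/K1 = 10^-1.13 = 0.074131, K2/[H⁺] = 10^-2.00 = 0.010000
α₁ = 1/(1 + 0.074131 + 0.010000) = 1/1.0841 = 0.9224; α₂ = α₁·K2/[H⁺] = 0.009224
α₁ + 2α₂ = 0.9408
DIC = CA / (α₁ + 2α₂) = 5.53 / 0.9408 = 5.88 mmol/kg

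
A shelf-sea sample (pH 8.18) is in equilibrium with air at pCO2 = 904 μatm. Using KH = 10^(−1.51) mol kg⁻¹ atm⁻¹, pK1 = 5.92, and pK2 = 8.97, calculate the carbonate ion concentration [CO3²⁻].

[CO2*] = KH · pCO2 = 10^(−1.51) × 904×10^-6 = 2.794×10^-5 mol/kg
α₀ = 1/(1 + K1/[H⁺] + K1K2/[H⁺]²) = 1/(1 + 10^+2.26 + 10^+1.47) = 0.004706
DIC = [CO2*]/α₀ = 2.794×10^-5 / 0.004706 = 5.936 mmol/kg
[CO3²⁻] = α₂·DIC; α₂ = 0.1389, so [CO3²⁻] = 0.1389 × 5.936 = 0.824 mmol/kg

[CO3²⁻] = 0.824 mmol/kg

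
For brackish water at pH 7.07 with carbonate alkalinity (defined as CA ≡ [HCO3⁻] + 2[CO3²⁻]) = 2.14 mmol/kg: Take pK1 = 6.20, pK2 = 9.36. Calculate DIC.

DIC = 2.41 mmol/kg

CA = [HCO3⁻] + 2[CO3²⁻] = (α₁ + 2α₂)·DIC
At pH 7.07: [H⁺]/K1 = 10^-0.87 = 0.13490, K2/[H⁺] = 10^-2.29 = 0.0051286
α₁ = 1/(1 + 0.13490 + 0.0051286) = 1/1.1400 = 0.8772; α₂ = α₁·K2/[H⁺] = 0.004499
α₁ + 2α₂ = 0.8862
DIC = CA / (α₁ + 2α₂) = 2.14 / 0.8862 = 2.41 mmol/kg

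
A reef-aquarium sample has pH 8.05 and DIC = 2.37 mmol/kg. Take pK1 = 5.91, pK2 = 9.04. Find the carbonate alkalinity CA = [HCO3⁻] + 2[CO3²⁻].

CA = 2.57 mmol/kg

CA = [HCO3⁻] + 2[CO3²⁻] = (α₁ + 2α₂)·DIC
At pH 8.05: [H⁺]/K1 = 10^-2.14 = 0.0072444, K2/[H⁺] = 10^-0.99 = 0.10233
α₁ = 1/(1 + 0.0072444 + 0.10233) = 1/1.1096 = 0.9012; α₂ = α₁·K2/[H⁺] = 0.09222
α₁ + 2α₂ = 1.0857
CA = 1.0857 × 2.37 = 2.57 mmol/kg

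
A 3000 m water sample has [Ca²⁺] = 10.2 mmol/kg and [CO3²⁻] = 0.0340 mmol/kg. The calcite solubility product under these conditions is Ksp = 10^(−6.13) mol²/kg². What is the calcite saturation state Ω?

Ω = 0.468

Ksp = 10^(−6.13) = 7.413×10^-7
Ω = [Ca²⁺][CO3²⁻]/Ksp = (10.2×10^-3)(0.0340×10^-3) / 7.413×10^-7 = 0.468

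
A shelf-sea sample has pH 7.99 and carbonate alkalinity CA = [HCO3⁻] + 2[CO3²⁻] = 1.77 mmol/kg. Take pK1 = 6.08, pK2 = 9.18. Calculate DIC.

DIC = 1.69 mmol/kg

CA = [HCO3⁻] + 2[CO3²⁻] = (α₁ + 2α₂)·DIC
At pH 7.99: [H⁺]/K1 = 10^-1.91 = 0.012303, K2/[H⁺] = 10^-1.19 = 0.064565
α₁ = 1/(1 + 0.012303 + 0.064565) = 1/1.0769 = 0.9286; α₂ = α₁·K2/[H⁺] = 0.05996
α₁ + 2α₂ = 1.0485
DIC = CA / (α₁ + 2α₂) = 1.77 / 1.0485 = 1.69 mmol/kg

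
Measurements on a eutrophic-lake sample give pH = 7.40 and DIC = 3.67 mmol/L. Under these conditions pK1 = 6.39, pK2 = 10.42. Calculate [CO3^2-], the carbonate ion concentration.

α₂ = 1 / (1 + [H⁺]/K2 + [H⁺]²/(K1K2)) = 1 / (1 + 10^+3.02 + 10^+2.01)
   = 1 / (1 + 1047.1 + 102.33) = 1/1150.5 = 0.0008692
[CO3²⁻] = α₂ × DIC = 0.0008692 × 3.67 = 0.00319 mmol/L = 3.19 μmol/L

[CO3²⁻] = 3.19 μmol/L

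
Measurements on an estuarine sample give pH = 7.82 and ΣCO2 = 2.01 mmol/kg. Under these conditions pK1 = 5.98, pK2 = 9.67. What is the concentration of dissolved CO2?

[CO2*] = 0.0282 mmol/kg

α₀ = 1 / (1 + K1/[H⁺] + K1K2/[H⁺]²) = 1 / (1 + 10^+1.84 + 10^-0.01)
   = 1 / (1 + 69.183 + 0.97724) = 1/71.160 = 0.01405
[CO2*] = α₀ × DIC = 0.01405 × 2.01 = 0.0282 mmol/kg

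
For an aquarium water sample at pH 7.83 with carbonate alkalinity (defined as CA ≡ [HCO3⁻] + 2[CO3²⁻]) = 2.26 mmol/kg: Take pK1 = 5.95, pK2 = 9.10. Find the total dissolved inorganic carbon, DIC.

CA = [HCO3⁻] + 2[CO3²⁻] = (α₁ + 2α₂)·DIC
At pH 7.83: [H⁺]/K1 = 10^-1.88 = 0.013183, K2/[H⁺] = 10^-1.27 = 0.053703
α₁ = 1/(1 + 0.013183 + 0.053703) = 1/1.0669 = 0.9373; α₂ = α₁·K2/[H⁺] = 0.05034
α₁ + 2α₂ = 1.0380
DIC = CA / (α₁ + 2α₂) = 2.26 / 1.0380 = 2.18 mmol/kg

DIC = 2.18 mmol/kg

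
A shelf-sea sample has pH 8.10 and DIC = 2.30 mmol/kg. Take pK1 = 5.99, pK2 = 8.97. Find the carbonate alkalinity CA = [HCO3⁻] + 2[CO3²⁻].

CA = 2.56 mmol/kg

CA = [HCO3⁻] + 2[CO3²⁻] = (α₁ + 2α₂)·DIC
At pH 8.10: [H⁺]/K1 = 10^-2.11 = 0.0077625, K2/[H⁺] = 10^-0.87 = 0.13490
α₁ = 1/(1 + 0.0077625 + 0.13490) = 1/1.1427 = 0.8752; α₂ = α₁·K2/[H⁺] = 0.1181
α₁ + 2α₂ = 1.1113
CA = 1.1113 × 2.30 = 2.56 mmol/kg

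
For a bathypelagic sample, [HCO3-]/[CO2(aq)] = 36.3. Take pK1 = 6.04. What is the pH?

From K1 = [H⁺][HCO3-]/[CO2(aq)]:  pH = pK1 + log₁₀([HCO3-]/[CO2(aq)])
log₁₀(36.3) = +1.560
pH = 6.04 + (+1.560) = 7.60

pH = 7.60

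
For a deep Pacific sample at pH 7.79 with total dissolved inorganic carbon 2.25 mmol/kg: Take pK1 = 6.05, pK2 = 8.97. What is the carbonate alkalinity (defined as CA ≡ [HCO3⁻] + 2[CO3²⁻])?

CA = 2.35 mmol/kg

CA = [HCO3⁻] + 2[CO3²⁻] = (α₁ + 2α₂)·DIC
At pH 7.79: [H⁺]/K1 = 10^-1.74 = 0.018197, K2/[H⁺] = 10^-1.18 = 0.066069
α₁ = 1/(1 + 0.018197 + 0.066069) = 1/1.0843 = 0.9223; α₂ = α₁·K2/[H⁺] = 0.06093
α₁ + 2α₂ = 1.0442
CA = 1.0442 × 2.25 = 2.35 mmol/kg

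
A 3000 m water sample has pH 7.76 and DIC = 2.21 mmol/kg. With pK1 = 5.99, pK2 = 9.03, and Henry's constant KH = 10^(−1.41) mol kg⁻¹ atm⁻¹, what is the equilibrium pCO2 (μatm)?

α₀ = 1 / (1 + K1/[H⁺] + K1K2/[H⁺]²) = 1 / (1 + 10^+1.77 + 10^+0.50)
   = 1 / (1 + 58.884 + 3.1623) = 1/63.047 = 0.01586
[CO2*] = α₀ × DIC = 0.01586 × 2.21 = 0.03505 mmol/kg
pCO2 = [CO2*]/KH = 3.505×10^-5 / 3.890×10^-2 = 901 μatm

pCO2 = 901 μatm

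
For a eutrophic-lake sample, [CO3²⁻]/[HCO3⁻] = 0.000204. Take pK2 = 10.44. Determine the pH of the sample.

pH = 6.75

From K2 = [H⁺][CO3²⁻]/[HCO3⁻]:  pH = pK2 + log₁₀([CO3²⁻]/[HCO3⁻])
log₁₀(0.000204) = -3.690
pH = 10.44 + (-3.690) = 6.75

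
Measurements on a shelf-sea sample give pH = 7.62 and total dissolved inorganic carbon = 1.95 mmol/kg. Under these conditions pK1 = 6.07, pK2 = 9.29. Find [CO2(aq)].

α₀ = 1 / (1 + K1/[H⁺] + K1K2/[H⁺]²) = 1 / (1 + 10^+1.55 + 10^-0.12)
   = 1 / (1 + 35.481 + 0.75858) = 1/37.240 = 0.02685
[CO2*] = α₀ × DIC = 0.02685 × 1.95 = 0.0524 mmol/kg

[CO2*] = 0.0524 mmol/kg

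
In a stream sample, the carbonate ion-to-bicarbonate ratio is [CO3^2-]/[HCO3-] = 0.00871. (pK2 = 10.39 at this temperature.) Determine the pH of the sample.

pH = 8.33

From K2 = [H⁺][CO3^2-]/[HCO3-]:  pH = pK2 + log₁₀([CO3^2-]/[HCO3-])
log₁₀(0.00871) = -2.060
pH = 10.39 + (-2.060) = 8.33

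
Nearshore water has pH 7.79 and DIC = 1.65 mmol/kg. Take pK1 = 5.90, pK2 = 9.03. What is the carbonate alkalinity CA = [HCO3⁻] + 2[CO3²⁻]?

CA = 1.72 mmol/kg

CA = [HCO3⁻] + 2[CO3²⁻] = (α₁ + 2α₂)·DIC
At pH 7.79: [H⁺]/K1 = 10^-1.89 = 0.012882, K2/[H⁺] = 10^-1.24 = 0.057544
α₁ = 1/(1 + 0.012882 + 0.057544) = 1/1.0704 = 0.9342; α₂ = α₁·K2/[H⁺] = 0.05376
α₁ + 2α₂ = 1.0417
CA = 1.0417 × 1.65 = 1.72 mmol/kg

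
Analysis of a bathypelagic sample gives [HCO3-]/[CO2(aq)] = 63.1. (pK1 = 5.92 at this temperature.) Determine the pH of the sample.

pH = 7.72

From K1 = [H⁺][HCO3-]/[CO2(aq)]:  pH = pK1 + log₁₀([HCO3-]/[CO2(aq)])
log₁₀(63.1) = +1.800
pH = 5.92 + (+1.800) = 7.72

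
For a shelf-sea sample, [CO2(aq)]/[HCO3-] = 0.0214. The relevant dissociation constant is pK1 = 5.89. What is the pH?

From K1 = [H⁺][HCO3-]/[CO2(aq)]:  pH = pK1 − log₁₀([CO2(aq)]/[HCO3-])
log₁₀(0.0214) = -1.670
pH = 5.89 − (-1.670) = 7.56

pH = 7.56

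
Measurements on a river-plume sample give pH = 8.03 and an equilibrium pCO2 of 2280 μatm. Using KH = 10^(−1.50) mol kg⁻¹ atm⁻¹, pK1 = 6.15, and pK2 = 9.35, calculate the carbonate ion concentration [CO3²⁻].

[CO3²⁻] = 0.262 mmol/kg

[CO2*] = KH · pCO2 = 10^(−1.50) × 2280×10^-6 = 7.210×10^-5 mol/kg
α₀ = 1/(1 + K1/[H⁺] + K1K2/[H⁺]²) = 1/(1 + 10^+1.88 + 10^+0.56) = 0.01242
DIC = [CO2*]/α₀ = 7.210×10^-5 / 0.01242 = 5.803 mmol/kg
[CO3²⁻] = α₂·DIC; α₂ = 0.04511, so [CO3²⁻] = 0.04511 × 5.803 = 0.262 mmol/kg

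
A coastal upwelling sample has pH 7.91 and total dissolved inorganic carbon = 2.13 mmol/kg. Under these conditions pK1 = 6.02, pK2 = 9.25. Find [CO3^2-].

α₂ = 1 / (1 + [H⁺]/K2 + [H⁺]²/(K1K2)) = 1 / (1 + 10^+1.34 + 10^-0.55)
   = 1 / (1 + 21.878 + 0.28184) = 1/23.159 = 0.04318
[CO3²⁻] = α₂ × DIC = 0.04318 × 2.13 = 0.0920 mmol/kg

[CO3²⁻] = 0.0920 mmol/kg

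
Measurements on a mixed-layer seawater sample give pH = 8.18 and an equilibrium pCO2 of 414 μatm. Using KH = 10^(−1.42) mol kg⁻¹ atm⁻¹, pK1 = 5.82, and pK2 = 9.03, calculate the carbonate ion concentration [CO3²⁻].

[CO3²⁻] = 0.509 mmol/kg

[CO2*] = KH · pCO2 = 10^(−1.42) × 414×10^-6 = 1.574×10^-5 mol/kg
α₀ = 1/(1 + K1/[H⁺] + K1K2/[H⁺]²) = 1/(1 + 10^+2.36 + 10^+1.51) = 0.003810
DIC = [CO2*]/α₀ = 1.574×10^-5 / 0.003810 = 4.131 mmol/kg
[CO3²⁻] = α₂·DIC; α₂ = 0.1233, so [CO3²⁻] = 0.1233 × 4.131 = 0.509 mmol/kg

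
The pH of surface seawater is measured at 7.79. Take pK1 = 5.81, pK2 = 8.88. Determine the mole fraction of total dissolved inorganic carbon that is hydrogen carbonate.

α₁ = 0.916

α₁ = 1 / (1 + [H⁺]/K1 + K2/[H⁺]) = 1 / (1 + 10^-1.98 + 10^-1.09)
   = 1 / (1 + 0.010471 + 0.081283) = 1/1.0918 = 0.9160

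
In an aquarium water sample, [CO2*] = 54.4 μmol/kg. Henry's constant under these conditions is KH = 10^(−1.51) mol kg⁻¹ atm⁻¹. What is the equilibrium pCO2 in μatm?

KH = 10^(−1.51) = 3.090×10^-2 mol kg⁻¹ atm⁻¹
pCO2 = [CO2*]/KH = 54.4×10^-6 / 3.090×10^-2 = 1.76×10^-3 atm = 1760 μatm

pCO2 = 1760 μatm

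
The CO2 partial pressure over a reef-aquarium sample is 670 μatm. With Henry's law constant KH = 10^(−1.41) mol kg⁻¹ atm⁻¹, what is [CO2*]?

KH = 10^(−1.41) = 3.890×10^-2 mol kg⁻¹ atm⁻¹
[CO2*] = KH · pCO2 = 3.890×10^-2 × 670×10^-6 atm = 2.61×10^-5 mol/kg

[CO2*] = 26.1 μmol/kg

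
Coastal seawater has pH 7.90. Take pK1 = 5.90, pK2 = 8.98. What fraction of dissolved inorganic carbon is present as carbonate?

α₂ = 1 / (1 + [H⁺]/K2 + [H⁺]²/(K1K2)) = 1 / (1 + 10^+1.08 + 10^-0.92)
   = 1 / (1 + 12.023 + 0.12023) = 1/13.143 = 0.07609

α₂ = 0.0761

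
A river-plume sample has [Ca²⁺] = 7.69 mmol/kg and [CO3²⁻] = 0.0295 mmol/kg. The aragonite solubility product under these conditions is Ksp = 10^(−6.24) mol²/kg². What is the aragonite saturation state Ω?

Ω = 0.394

Ksp = 10^(−6.24) = 5.754×10^-7
Ω = [Ca²⁺][CO3²⁻]/Ksp = (7.69×10^-3)(0.0295×10^-3) / 5.754×10^-7 = 0.394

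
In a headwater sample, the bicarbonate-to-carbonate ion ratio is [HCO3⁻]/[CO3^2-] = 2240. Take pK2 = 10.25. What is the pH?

pH = 6.90

From K2 = [H⁺][CO3^2-]/[HCO3⁻]:  pH = pK2 − log₁₀([HCO3⁻]/[CO3^2-])
log₁₀(2240) = +3.350
pH = 10.25 − (+3.350) = 6.90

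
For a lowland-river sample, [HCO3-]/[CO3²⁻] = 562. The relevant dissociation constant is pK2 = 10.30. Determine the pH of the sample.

pH = 7.55

From K2 = [H⁺][CO3²⁻]/[HCO3-]:  pH = pK2 − log₁₀([HCO3-]/[CO3²⁻])
log₁₀(562) = +2.750
pH = 10.30 − (+2.750) = 7.55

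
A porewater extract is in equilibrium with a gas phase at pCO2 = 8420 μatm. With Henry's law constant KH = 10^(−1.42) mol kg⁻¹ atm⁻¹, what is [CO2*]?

[CO2*] = 320 μmol/kg

KH = 10^(−1.42) = 3.802×10^-2 mol kg⁻¹ atm⁻¹
[CO2*] = KH · pCO2 = 3.802×10^-2 × 8420×10^-6 atm = 3.20×10^-4 mol/kg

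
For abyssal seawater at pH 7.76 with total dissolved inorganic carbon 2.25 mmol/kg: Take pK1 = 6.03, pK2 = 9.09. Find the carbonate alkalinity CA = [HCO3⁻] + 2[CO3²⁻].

CA = 2.31 mmol/kg

CA = [HCO3⁻] + 2[CO3²⁻] = (α₁ + 2α₂)·DIC
At pH 7.76: [H⁺]/K1 = 10^-1.73 = 0.018621, K2/[H⁺] = 10^-1.33 = 0.046774
α₁ = 1/(1 + 0.018621 + 0.046774) = 1/1.0654 = 0.9386; α₂ = α₁·K2/[H⁺] = 0.04390
α₁ + 2α₂ = 1.0264
CA = 1.0264 × 2.25 = 2.31 mmol/kg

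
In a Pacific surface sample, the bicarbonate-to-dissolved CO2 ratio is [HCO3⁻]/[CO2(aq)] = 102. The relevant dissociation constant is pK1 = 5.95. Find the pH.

From K1 = [H⁺][HCO3⁻]/[CO2(aq)]:  pH = pK1 + log₁₀([HCO3⁻]/[CO2(aq)])
log₁₀(102) = +2.009
pH = 5.95 + (+2.009) = 7.96

pH = 7.96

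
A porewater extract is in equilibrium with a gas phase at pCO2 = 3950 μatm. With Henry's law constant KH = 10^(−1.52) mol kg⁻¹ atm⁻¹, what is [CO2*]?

KH = 10^(−1.52) = 3.020×10^-2 mol kg⁻¹ atm⁻¹
[CO2*] = KH · pCO2 = 3.020×10^-2 × 3950×10^-6 atm = 1.19×10^-4 mol/kg

[CO2*] = 119 μmol/kg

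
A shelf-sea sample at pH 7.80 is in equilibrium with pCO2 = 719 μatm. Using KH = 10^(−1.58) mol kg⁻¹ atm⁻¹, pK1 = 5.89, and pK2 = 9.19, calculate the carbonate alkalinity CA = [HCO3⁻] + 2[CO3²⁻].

CA = 1.66 mmol/kg

[CO2*] = KH · pCO2 = 10^(−1.58) × 719×10^-6 = 1.891×10^-5 mol/kg
α₀ = 1/(1 + K1/[H⁺] + K1K2/[H⁺]²) = 1/(1 + 10^+1.91 + 10^+0.52) = 0.01168
DIC = [CO2*]/α₀ = 1.891×10^-5 / 0.01168 = 1.619 mmol/kg
CA = (α₁ + 2α₂)·DIC = (0.9496 + 2×0.03869) × 1.619 = 1.66 mmol/kg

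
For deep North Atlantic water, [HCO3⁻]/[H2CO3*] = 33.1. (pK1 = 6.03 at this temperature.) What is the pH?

pH = 7.55

From K1 = [H⁺][HCO3⁻]/[H2CO3*]:  pH = pK1 + log₁₀([HCO3⁻]/[H2CO3*])
log₁₀(33.1) = +1.520
pH = 6.03 + (+1.520) = 7.55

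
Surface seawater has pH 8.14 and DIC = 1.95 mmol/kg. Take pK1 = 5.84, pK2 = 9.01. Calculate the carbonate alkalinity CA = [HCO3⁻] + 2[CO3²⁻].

CA = [HCO3⁻] + 2[CO3²⁻] = (α₁ + 2α₂)·DIC
At pH 8.14: [H⁺]/K1 = 10^-2.30 = 0.0050119, K2/[H⁺] = 10^-0.87 = 0.13490
α₁ = 1/(1 + 0.0050119 + 0.13490) = 1/1.1399 = 0.8773; α₂ = α₁·K2/[H⁺] = 0.1183
α₁ + 2α₂ = 1.1139
CA = 1.1139 × 1.95 = 2.17 mmol/kg

CA = 2.17 mmol/kg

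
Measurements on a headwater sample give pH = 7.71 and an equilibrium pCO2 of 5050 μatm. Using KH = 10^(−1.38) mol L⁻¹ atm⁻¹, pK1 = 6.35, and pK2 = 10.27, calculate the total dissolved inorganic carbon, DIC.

DIC = 5.05 mmol/L

[CO2*] = KH · pCO2 = 10^(−1.38) × 5050×10^-6 = 2.105×10^-4 mol/L
α₀ = 1/(1 + K1/[H⁺] + K1K2/[H⁺]²) = 1/(1 + 10^+1.36 + 10^-1.20) = 0.04172
DIC = [CO2*]/α₀ = 2.105×10^-4 / 0.04172 = 5.05 mmol/L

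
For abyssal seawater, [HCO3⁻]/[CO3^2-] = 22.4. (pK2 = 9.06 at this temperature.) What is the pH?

From K2 = [H⁺][CO3^2-]/[HCO3⁻]:  pH = pK2 − log₁₀([HCO3⁻]/[CO3^2-])
log₁₀(22.4) = +1.350
pH = 9.06 − (+1.350) = 7.71

pH = 7.71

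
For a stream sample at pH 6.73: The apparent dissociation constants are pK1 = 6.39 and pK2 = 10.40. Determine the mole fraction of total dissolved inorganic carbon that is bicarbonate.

α₁ = 1 / (1 + [H⁺]/K1 + K2/[H⁺]) = 1 / (1 + 10^-0.34 + 10^-3.67)
   = 1 / (1 + 0.45709 + 0.00021380) = 1/1.4573 = 0.6862

α₁ = 0.686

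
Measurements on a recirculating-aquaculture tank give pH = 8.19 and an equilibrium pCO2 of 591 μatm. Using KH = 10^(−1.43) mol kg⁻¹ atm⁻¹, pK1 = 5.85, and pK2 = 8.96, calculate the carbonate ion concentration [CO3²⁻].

[CO3²⁻] = 0.816 mmol/kg

[CO2*] = KH · pCO2 = 10^(−1.43) × 591×10^-6 = 2.196×10^-5 mol/kg
α₀ = 1/(1 + K1/[H⁺] + K1K2/[H⁺]²) = 1/(1 + 10^+2.34 + 10^+1.57) = 0.003892
DIC = [CO2*]/α₀ = 2.196×10^-5 / 0.003892 = 5.642 mmol/kg
[CO3²⁻] = α₂·DIC; α₂ = 0.1446, so [CO3²⁻] = 0.1446 × 5.642 = 0.816 mmol/kg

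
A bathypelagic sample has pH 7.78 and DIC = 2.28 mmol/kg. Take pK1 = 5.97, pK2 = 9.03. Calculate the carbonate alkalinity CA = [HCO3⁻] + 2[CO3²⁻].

CA = [HCO3⁻] + 2[CO3²⁻] = (α₁ + 2α₂)·DIC
At pH 7.78: [H⁺]/K1 = 10^-1.81 = 0.015488, K2/[H⁺] = 10^-1.25 = 0.056234
α₁ = 1/(1 + 0.015488 + 0.056234) = 1/1.0717 = 0.9331; α₂ = α₁·K2/[H⁺] = 0.05247
α₁ + 2α₂ = 1.0380
CA = 1.0380 × 2.28 = 2.37 mmol/kg

CA = 2.37 mmol/kg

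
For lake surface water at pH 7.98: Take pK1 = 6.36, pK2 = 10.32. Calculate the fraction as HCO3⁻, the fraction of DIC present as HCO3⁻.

α₁ = 0.972

α₁ = 1 / (1 + [H⁺]/K1 + K2/[H⁺]) = 1 / (1 + 10^-1.62 + 10^-2.34)
   = 1 / (1 + 0.023988 + 0.0045709) = 1/1.0286 = 0.9722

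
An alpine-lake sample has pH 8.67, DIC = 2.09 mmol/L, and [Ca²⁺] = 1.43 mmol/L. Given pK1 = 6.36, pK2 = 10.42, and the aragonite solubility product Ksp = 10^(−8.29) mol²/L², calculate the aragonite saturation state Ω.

α₂ = 1 / (1 + [H⁺]/K2 + [H⁺]²/(K1K2)) = 1 / (1 + 10^+1.75 + 10^-0.56)
   = 1 / (1 + 56.234 + 0.27542) = 1/57.510 = 0.01739
[CO3²⁻] = α₂ × DIC = 0.01739 × 2.09 = 0.03634 mmol/L
Ksp = 10^(−8.29) = 5.129×10^-9
Ω = [Ca²⁺][CO3²⁻]/Ksp = (1.43×10^-3)(3.634×10^-5) / 5.129×10^-9 = 10.1

Ω = 10.1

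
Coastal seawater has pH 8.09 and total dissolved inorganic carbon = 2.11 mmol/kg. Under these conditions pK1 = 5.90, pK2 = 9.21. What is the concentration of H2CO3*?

[CO2*] = 12.6 μmol/kg

α₀ = 1 / (1 + K1/[H⁺] + K1K2/[H⁺]²) = 1 / (1 + 10^+2.19 + 10^+1.07)
   = 1 / (1 + 154.88 + 11.749) = 1/167.63 = 0.005965
[CO2*] = α₀ × DIC = 0.005965 × 2.11 = 0.0126 mmol/kg = 12.6 μmol/kg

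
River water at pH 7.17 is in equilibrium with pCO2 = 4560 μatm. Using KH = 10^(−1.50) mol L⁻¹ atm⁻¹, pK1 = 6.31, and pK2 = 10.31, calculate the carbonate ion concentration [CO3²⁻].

[CO2*] = KH · pCO2 = 10^(−1.50) × 4560×10^-6 = 1.442×10^-4 mol/L
α₀ = 1/(1 + K1/[H⁺] + K1K2/[H⁺]²) = 1/(1 + 10^+0.86 + 10^-2.28) = 0.1212
DIC = [CO2*]/α₀ = 1.442×10^-4 / 0.1212 = 1.190 mmol/L
[CO3²⁻] = α₂·DIC; α₂ = 0.0006362, so [CO3²⁻] = 0.0006362 × 1.190 = 0.000757 mmol/L = 0.757 μmol/L

[CO3²⁻] = 0.757 μmol/L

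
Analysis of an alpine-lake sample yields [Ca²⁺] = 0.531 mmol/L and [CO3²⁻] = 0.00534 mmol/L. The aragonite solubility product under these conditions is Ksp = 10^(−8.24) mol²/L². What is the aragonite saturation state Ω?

Ω = 0.493

Ksp = 10^(−8.24) = 5.754×10^-9
Ω = [Ca²⁺][CO3²⁻]/Ksp = (0.531×10^-3)(0.00534×10^-3) / 5.754×10^-9 = 0.493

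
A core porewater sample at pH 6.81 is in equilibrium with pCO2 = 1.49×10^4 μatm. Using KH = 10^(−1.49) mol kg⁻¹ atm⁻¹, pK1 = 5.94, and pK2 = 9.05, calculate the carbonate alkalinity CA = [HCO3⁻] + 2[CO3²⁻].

[CO2*] = KH · pCO2 = 10^(−1.49) × 1.49×10^4×10^-6 = 4.822×10^-4 mol/kg
α₀ = 1/(1 + K1/[H⁺] + K1K2/[H⁺]²) = 1/(1 + 10^+0.87 + 10^-1.37) = 0.1183
DIC = [CO2*]/α₀ = 4.822×10^-4 / 0.1183 = 4.077 mmol/kg
CA = (α₁ + 2α₂)·DIC = (0.8767 + 2×0.005045) × 4.077 = 3.62 mmol/kg

CA = 3.62 mmol/kg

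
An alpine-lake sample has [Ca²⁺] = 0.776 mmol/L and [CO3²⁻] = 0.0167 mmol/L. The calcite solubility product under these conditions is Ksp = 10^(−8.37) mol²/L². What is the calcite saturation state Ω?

Ω = 3.04

Ksp = 10^(−8.37) = 4.266×10^-9
Ω = [Ca²⁺][CO3²⁻]/Ksp = (0.776×10^-3)(0.0167×10^-3) / 4.266×10^-9 = 3.04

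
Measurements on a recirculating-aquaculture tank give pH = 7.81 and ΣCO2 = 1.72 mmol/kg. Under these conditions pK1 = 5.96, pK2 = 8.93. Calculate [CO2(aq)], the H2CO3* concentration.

[CO2*] = 0.0223 mmol/kg

α₀ = 1 / (1 + K1/[H⁺] + K1K2/[H⁺]²) = 1 / (1 + 10^+1.85 + 10^+0.73)
   = 1 / (1 + 70.795 + 5.3703) = 1/77.165 = 0.01296
[CO2*] = α₀ × DIC = 0.01296 × 1.72 = 0.0223 mmol/kg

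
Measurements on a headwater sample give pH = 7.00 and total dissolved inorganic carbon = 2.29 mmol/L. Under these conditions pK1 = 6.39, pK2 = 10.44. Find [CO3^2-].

α₂ = 1 / (1 + [H⁺]/K2 + [H⁺]²/(K1K2)) = 1 / (1 + 10^+3.44 + 10^+2.83)
   = 1 / (1 + 2754.2 + 676.08) = 1/3431.3 = 0.0002914
[CO3²⁻] = α₂ × DIC = 0.0002914 × 2.29 = 0.000667 mmol/L = 0.667 μmol/L

[CO3²⁻] = 0.667 μmol/L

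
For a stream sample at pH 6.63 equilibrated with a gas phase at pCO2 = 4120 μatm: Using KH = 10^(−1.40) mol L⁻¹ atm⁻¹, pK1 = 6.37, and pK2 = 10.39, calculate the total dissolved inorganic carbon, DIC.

DIC = 0.463 mmol/L

[CO2*] = KH · pCO2 = 10^(−1.40) × 4120×10^-6 = 1.640×10^-4 mol/L
α₀ = 1/(1 + K1/[H⁺] + K1K2/[H⁺]²) = 1/(1 + 10^+0.26 + 10^-3.50) = 0.3546
DIC = [CO2*]/α₀ = 1.640×10^-4 / 0.3546 = 0.463 mmol/L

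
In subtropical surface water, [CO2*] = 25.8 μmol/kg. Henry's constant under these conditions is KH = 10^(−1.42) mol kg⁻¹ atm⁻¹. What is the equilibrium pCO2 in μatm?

KH = 10^(−1.42) = 3.802×10^-2 mol kg⁻¹ atm⁻¹
pCO2 = [CO2*]/KH = 25.8×10^-6 / 3.802×10^-2 = 6.79×10^-4 atm = 679 μatm

pCO2 = 679 μatm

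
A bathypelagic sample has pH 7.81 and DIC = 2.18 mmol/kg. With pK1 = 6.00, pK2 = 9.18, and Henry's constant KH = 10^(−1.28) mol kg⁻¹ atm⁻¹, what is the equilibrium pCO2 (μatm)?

pCO2 = 608 μatm

α₀ = 1 / (1 + K1/[H⁺] + K1K2/[H⁺]²) = 1 / (1 + 10^+1.81 + 10^+0.44)
   = 1 / (1 + 64.565 + 2.7542) = 1/68.320 = 0.01464
[CO2*] = α₀ × DIC = 0.01464 × 2.18 = 0.03191 mmol/kg
pCO2 = [CO2*]/KH = 3.191×10^-5 / 5.248×10^-2 = 608 μatm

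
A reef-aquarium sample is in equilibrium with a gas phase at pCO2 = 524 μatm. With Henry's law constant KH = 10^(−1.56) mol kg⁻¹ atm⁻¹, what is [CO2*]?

KH = 10^(−1.56) = 2.754×10^-2 mol kg⁻¹ atm⁻¹
[CO2*] = KH · pCO2 = 2.754×10^-2 × 524×10^-6 atm = 1.44×10^-5 mol/kg

[CO2*] = 14.4 μmol/kg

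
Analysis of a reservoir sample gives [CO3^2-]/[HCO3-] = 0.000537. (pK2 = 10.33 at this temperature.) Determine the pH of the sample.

From K2 = [H⁺][CO3^2-]/[HCO3-]:  pH = pK2 + log₁₀([CO3^2-]/[HCO3-])
log₁₀(0.000537) = -3.270
pH = 10.33 + (-3.270) = 7.06

pH = 7.06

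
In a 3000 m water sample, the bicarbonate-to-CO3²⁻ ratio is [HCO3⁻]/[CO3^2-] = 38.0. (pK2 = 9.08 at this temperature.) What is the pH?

From K2 = [H⁺][CO3^2-]/[HCO3⁻]:  pH = pK2 − log₁₀([HCO3⁻]/[CO3^2-])
log₁₀(38.0) = +1.580
pH = 9.08 − (+1.580) = 7.50

pH = 7.50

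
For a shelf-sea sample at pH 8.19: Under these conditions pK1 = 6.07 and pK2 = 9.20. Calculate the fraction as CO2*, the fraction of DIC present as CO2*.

α₀ = 1 / (1 + K1/[H⁺] + K1K2/[H⁺]²) = 1 / (1 + 10^+2.12 + 10^+1.11)
   = 1 / (1 + 131.83 + 12.882) = 1/145.71 = 0.006863

α₀ = 0.00686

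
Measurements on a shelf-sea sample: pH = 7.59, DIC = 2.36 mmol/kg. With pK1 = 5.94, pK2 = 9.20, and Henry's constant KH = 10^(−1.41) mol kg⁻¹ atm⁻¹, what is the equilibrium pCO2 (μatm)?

pCO2 = 1300 μatm

α₀ = 1 / (1 + K1/[H⁺] + K1K2/[H⁺]²) = 1 / (1 + 10^+1.65 + 10^+0.04)
   = 1 / (1 + 44.668 + 1.0965) = 1/46.765 = 0.02138
[CO2*] = α₀ × DIC = 0.02138 × 2.36 = 0.05047 mmol/kg
pCO2 = [CO2*]/KH = 5.047×10^-5 / 3.890×10^-2 = 1300 μatm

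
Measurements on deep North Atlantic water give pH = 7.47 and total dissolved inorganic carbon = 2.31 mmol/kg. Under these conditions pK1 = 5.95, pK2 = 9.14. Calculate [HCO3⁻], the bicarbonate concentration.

α₁ = 1 / (1 + [H⁺]/K1 + K2/[H⁺]) = 1 / (1 + 10^-1.52 + 10^-1.67)
   = 1 / (1 + 0.030200 + 0.021380) = 1/1.0516 = 0.9510
[HCO3⁻] = α₁ × DIC = 0.9510 × 2.31 = 2.20 mmol/kg

[HCO3⁻] = 2.20 mmol/kg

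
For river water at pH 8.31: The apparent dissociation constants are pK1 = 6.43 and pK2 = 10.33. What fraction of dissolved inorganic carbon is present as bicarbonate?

α₁ = 0.978

α₁ = 1 / (1 + [H⁺]/K1 + K2/[H⁺]) = 1 / (1 + 10^-1.88 + 10^-2.02)
   = 1 / (1 + 0.013183 + 0.0095499) = 1/1.0227 = 0.9778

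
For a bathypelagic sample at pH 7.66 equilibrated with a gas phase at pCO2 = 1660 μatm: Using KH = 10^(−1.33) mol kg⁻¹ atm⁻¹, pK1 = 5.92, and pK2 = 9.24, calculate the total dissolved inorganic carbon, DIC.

DIC = 4.46 mmol/kg

[CO2*] = KH · pCO2 = 10^(−1.33) × 1660×10^-6 = 7.764×10^-5 mol/kg
α₀ = 1/(1 + K1/[H⁺] + K1K2/[H⁺]²) = 1/(1 + 10^+1.74 + 10^+0.16) = 0.01742
DIC = [CO2*]/α₀ = 7.764×10^-5 / 0.01742 = 4.46 mmol/kg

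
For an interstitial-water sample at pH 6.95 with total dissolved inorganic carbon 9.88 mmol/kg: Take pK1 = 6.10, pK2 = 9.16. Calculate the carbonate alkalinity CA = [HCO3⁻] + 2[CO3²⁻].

CA = [HCO3⁻] + 2[CO3²⁻] = (α₁ + 2α₂)·DIC
At pH 6.95: [H⁺]/K1 = 10^-0.85 = 0.14125, K2/[H⁺] = 10^-2.21 = 0.0061660
α₁ = 1/(1 + 0.14125 + 0.0061660) = 1/1.1474 = 0.8715; α₂ = α₁·K2/[H⁺] = 0.005374
α₁ + 2α₂ = 0.8823
CA = 0.8823 × 9.88 = 8.72 mmol/kg

CA = 8.72 mmol/kg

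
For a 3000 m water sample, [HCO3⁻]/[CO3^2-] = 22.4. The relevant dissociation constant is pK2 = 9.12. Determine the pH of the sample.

pH = 7.77

From K2 = [H⁺][CO3^2-]/[HCO3⁻]:  pH = pK2 − log₁₀([HCO3⁻]/[CO3^2-])
log₁₀(22.4) = +1.350
pH = 9.12 − (+1.350) = 7.77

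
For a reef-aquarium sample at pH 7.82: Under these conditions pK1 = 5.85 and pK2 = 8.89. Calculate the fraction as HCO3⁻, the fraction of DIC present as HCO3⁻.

α₁ = 1 / (1 + [H⁺]/K1 + K2/[H⁺]) = 1 / (1 + 10^-1.97 + 10^-1.07)
   = 1 / (1 + 0.010715 + 0.085114) = 1/1.0958 = 0.9126

α₁ = 0.913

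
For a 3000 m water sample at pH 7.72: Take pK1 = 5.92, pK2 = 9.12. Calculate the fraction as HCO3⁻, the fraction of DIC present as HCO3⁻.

α₁ = 0.947

α₁ = 1 / (1 + [H⁺]/K1 + K2/[H⁺]) = 1 / (1 + 10^-1.80 + 10^-1.40)
   = 1 / (1 + 0.015849 + 0.039811) = 1/1.0557 = 0.9473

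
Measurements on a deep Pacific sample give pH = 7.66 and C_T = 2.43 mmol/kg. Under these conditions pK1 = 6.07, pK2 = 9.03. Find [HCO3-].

[HCO3⁻] = 2.27 mmol/kg

α₁ = 1 / (1 + [H⁺]/K1 + K2/[H⁺]) = 1 / (1 + 10^-1.59 + 10^-1.37)
   = 1 / (1 + 0.025704 + 0.042658) = 1/1.0684 = 0.9360
[HCO3⁻] = α₁ × DIC = 0.9360 × 2.43 = 2.27 mmol/kg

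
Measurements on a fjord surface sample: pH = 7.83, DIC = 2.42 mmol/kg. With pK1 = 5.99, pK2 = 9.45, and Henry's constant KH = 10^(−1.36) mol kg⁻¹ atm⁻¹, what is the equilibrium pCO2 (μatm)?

α₀ = 1 / (1 + K1/[H⁺] + K1K2/[H⁺]²) = 1 / (1 + 10^+1.84 + 10^+0.22)
   = 1 / (1 + 69.183 + 1.6596) = 1/71.843 = 0.01392
[CO2*] = α₀ × DIC = 0.01392 × 2.42 = 0.03368 mmol/kg
pCO2 = [CO2*]/KH = 3.368×10^-5 / 4.365×10^-2 = 772 μatm

pCO2 = 772 μatm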